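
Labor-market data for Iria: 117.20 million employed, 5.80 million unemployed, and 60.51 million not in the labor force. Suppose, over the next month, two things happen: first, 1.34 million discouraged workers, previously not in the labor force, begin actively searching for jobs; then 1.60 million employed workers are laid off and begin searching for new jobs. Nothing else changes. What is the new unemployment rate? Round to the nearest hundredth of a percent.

New unemployment rate ≈ 7.03%.

Initially, labor force = 117.20 + 5.80 = 123.00 million, so u = 5.80/123.00 = 4.72%.
After the first change, unemployed and labor force both rise by 1.34 → E = 117.20, U = 7.14, labor force = 124.34 million.
After the second change, employed falls and unemployed rises by 1.60; labor force unchanged → E = 115.60, U = 8.74, labor force = 124.34 million.
New unemployment rate = 8.74 / 124.34 = 7.03%.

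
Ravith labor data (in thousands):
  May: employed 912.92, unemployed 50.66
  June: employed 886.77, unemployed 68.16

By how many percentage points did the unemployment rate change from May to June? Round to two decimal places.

The unemployment rate changed by +1.88 percentage points.

May: labor force = 912.92 + 50.66 = 963.58; u = 50.66/963.58 = 5.26%.
June: labor force = 886.77 + 68.16 = 954.93; u = 68.16/954.93 = 7.14%.
Change = 7.14% − 5.26% = +1.88 pp.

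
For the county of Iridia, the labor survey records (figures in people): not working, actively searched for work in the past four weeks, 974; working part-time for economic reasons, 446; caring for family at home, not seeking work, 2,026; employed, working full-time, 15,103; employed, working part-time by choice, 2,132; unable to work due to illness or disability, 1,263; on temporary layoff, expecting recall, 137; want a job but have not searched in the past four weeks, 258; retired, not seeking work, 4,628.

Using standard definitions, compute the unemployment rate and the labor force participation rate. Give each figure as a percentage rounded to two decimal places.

Employed = 446 + 15,103 + 2,132 = 17,681 (anyone who worked, including part-time for economic reasons, counts as employed).
Unemployed = 974 + 137 = 1,111 (jobless and actively searching, or on temporary layoff).
Labor force = 17,681 + 1,111 = 18,792.
Not in labor force = 2,026 + 1,263 + 258 + 4,628 = 8,175 (those not working and not actively searching are outside the labor force — including those who want a job but have given up searching).
Civilian working-age population = 18,792 + 8,175 = 26,967.
Unemployment rate = 1,111 / 18,792 = 5.91%.
Labor force participation rate = 18,792 / 26,967 = 69.69%.

Unemployment rate ≈ 5.91%; labor force participation rate ≈ 69.69%.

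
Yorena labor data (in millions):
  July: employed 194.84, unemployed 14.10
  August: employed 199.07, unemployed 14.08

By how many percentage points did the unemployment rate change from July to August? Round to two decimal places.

July: labor force = 194.84 + 14.10 = 208.94; u = 14.10/208.94 = 6.75%.
August: labor force = 199.07 + 14.08 = 213.15; u = 14.08/213.15 = 6.61%.
Change = 6.61% − 6.75% = −0.14 pp.

The unemployment rate changed by −0.14 percentage points.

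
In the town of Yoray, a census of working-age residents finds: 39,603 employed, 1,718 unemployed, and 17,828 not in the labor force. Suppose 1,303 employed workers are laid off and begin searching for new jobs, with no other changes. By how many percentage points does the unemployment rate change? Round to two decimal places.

The unemployment rate changes by +3.15 percentage points.

Initially, labor force = 39,603 + 1,718 = 41,321, so u = 1,718/41,321 = 4.16%.
After the change, employed falls and unemployed rises by 1,303; labor force unchanged → E = 38,300, U = 3,021, labor force = 41,321.
New unemployment rate = 3,021 / 41,321 = 7.31%.
Change = 7.31% − 4.16% = +3.15 percentage points.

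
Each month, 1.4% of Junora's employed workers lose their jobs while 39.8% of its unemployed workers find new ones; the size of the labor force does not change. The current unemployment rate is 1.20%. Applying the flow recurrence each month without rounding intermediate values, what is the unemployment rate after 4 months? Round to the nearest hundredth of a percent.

With a fixed labor force, u_{t+1} = u_t + s·(1−u_t) − f·u_t = u_t·(1−s−f) + s.
Here 1−s−f = 0.588 and s = 0.014.
u_1 = 0.012000 × 0.588 + 0.014 = 0.021056.
u_2 = 0.021056 × 0.588 + 0.014 = 0.026381.
u_3 = 0.026381 × 0.588 + 0.014 = 0.029512.
u_4 = 0.029512 × 0.588 + 0.014 = 0.031353.

Unemployment rate after four months ≈ 3.14%.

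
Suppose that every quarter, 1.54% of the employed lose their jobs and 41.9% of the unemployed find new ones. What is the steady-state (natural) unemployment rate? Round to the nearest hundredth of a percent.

At steady state the flows balance: s·E = f·U, so U/(E+U) = s/(s+f).
u* = 1.54 / (1.54 + 41.9) = 1.54 / 43.44 = 3.55%.

Steady-state unemployment rate ≈ 3.55%.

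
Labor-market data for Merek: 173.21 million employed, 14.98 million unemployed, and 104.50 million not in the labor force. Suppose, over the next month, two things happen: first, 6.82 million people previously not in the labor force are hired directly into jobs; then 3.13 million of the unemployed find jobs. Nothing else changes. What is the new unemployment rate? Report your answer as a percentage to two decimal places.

New unemployment rate ≈ 6.08%.

Initially, labor force = 173.21 + 14.98 = 188.19 million, so u = 14.98/188.19 = 7.96%.
After the first change, employed and labor force both rise by 6.82; unemployed unchanged → E = 180.03, U = 14.98, labor force = 195.01 million.
After the second change, unemployed falls and employed rises by 3.13; labor force unchanged → E = 183.16, U = 11.85, labor force = 195.01 million.
New unemployment rate = 11.85 / 195.01 = 6.08%.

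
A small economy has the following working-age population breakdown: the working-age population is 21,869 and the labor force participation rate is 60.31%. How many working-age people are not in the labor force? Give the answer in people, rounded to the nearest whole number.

Share not in the labor force = 1 − 0.6031 = 0.3969.
Not in labor force = 0.3969 × 21,869 ≈ 8,680.

About 8,680 are not in the labor force.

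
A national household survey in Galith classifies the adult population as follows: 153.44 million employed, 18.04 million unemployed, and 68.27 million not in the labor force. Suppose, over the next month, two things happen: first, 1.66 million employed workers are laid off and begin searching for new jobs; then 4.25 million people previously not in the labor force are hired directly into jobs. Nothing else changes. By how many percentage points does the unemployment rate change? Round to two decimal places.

Initially, labor force = 153.44 + 18.04 = 171.48 million, so u = 18.04/171.48 = 10.52%.
After the first change, employed falls and unemployed rises by 1.66; labor force unchanged → E = 151.78, U = 19.70, labor force = 171.48 million.
After the second change, employed and labor force both rise by 4.25; unemployed unchanged → E = 156.03, U = 19.70, labor force = 175.73 million.
New unemployment rate = 19.70 / 175.73 = 11.21%.
Change = 11.21% − 10.52% = +0.69 percentage points.

The unemployment rate changes by +0.69 percentage points.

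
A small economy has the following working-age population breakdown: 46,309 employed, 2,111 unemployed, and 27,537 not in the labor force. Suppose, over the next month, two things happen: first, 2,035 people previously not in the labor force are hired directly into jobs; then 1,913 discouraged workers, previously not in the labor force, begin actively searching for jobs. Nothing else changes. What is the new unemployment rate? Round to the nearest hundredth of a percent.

New unemployment rate ≈ 7.68%.

Initially, labor force = 46,309 + 2,111 = 48,420, so u = 2,111/48,420 = 4.36%.
After the first change, employed and labor force both rise by 2,035; unemployed unchanged → E = 48,344, U = 2,111, labor force = 50,455.
After the second change, unemployed and labor force both rise by 1,913 → E = 48,344, U = 4,024, labor force = 52,368.
New unemployment rate = 4,024 / 52,368 = 7.68%.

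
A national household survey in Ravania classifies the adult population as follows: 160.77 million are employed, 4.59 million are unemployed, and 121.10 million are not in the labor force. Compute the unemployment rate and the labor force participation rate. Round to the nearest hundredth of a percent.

Unemployment rate ≈ 2.78%; labor force participation rate ≈ 57.73%.

Labor force = employed + unemployed = 160.77 + 4.59 = 165.36 million.
Working-age population = 165.36 + 121.10 = 286.46 million.
Unemployment rate = 4.59 / 165.36 = 2.78%.
Labor force participation rate = 165.36 / 286.46 = 57.73%.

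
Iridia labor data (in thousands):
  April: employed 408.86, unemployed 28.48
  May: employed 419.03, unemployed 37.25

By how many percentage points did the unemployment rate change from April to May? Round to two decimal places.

April: labor force = 408.86 + 28.48 = 437.34; u = 28.48/437.34 = 6.51%.
May: labor force = 419.03 + 37.25 = 456.28; u = 37.25/456.28 = 8.16%.
Change = 8.16% − 6.51% = +1.65 pp.

The unemployment rate changed by +1.65 percentage points.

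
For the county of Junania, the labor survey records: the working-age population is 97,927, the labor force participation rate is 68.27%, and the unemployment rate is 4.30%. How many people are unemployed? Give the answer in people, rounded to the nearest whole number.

About 2,875 are unemployed.

Labor force = 0.6827 × 97,927 = 66,855.
Unemployed = 0.0430 × 66,855 ≈ 2,875.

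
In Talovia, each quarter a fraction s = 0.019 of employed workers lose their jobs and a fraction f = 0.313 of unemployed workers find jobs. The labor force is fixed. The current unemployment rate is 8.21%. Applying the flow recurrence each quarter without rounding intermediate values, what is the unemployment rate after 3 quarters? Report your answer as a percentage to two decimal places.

With a fixed labor force, u_{t+1} = u_t + s·(1−u_t) − f·u_t = u_t·(1−s−f) + s.
Here 1−s−f = 0.668 and s = 0.019.
u_1 = 0.082100 × 0.668 + 0.019 = 0.073843.
u_2 = 0.073843 × 0.668 + 0.019 = 0.068327.
u_3 = 0.068327 × 0.668 + 0.019 = 0.064642.

Unemployment rate after three quarters ≈ 6.46%.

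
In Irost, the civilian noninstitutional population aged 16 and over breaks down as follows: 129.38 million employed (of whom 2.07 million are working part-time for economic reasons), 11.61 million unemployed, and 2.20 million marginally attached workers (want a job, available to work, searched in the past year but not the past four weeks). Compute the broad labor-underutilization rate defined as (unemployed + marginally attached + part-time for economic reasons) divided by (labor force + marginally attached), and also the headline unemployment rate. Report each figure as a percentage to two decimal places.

Broad underutilization rate ≈ 11.09%; headline unemployment rate ≈ 8.23%.

Labor force = 129.38 + 11.61 = 140.99 million.
Numerator = 11.61 + 2.20 + 2.07 = 15.88 million.
Denominator = 140.99 + 2.20 = 143.19 million.
Broad rate = 15.88 / 143.19 = 11.09%.
Headline unemployment rate = 11.61 / 140.99 = 8.23%.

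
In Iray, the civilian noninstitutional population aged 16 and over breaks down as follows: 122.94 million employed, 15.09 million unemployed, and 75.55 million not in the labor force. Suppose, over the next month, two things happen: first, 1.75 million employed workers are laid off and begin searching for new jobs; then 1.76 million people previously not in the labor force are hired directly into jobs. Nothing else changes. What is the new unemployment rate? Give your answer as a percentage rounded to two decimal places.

Initially, labor force = 122.94 + 15.09 = 138.03 million, so u = 15.09/138.03 = 10.93%.
After the first change, employed falls and unemployed rises by 1.75; labor force unchanged → E = 121.19, U = 16.84, labor force = 138.03 million.
After the second change, employed and labor force both rise by 1.76; unemployed unchanged → E = 122.95, U = 16.84, labor force = 139.79 million.
New unemployment rate = 16.84 / 139.79 = 12.05%.

New unemployment rate ≈ 12.05%.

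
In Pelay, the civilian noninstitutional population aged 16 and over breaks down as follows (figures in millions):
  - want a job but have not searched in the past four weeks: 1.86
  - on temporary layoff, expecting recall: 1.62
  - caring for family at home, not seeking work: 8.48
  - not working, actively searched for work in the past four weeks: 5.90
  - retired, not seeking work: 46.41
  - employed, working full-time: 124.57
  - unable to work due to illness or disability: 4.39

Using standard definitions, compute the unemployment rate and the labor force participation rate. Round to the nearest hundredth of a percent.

Employed = 124.57 million.
Unemployed = 1.62 + 5.90 = 7.52 million (jobless and actively searching, or on temporary layoff).
Labor force = 124.57 + 7.52 = 132.09 million.
Not in labor force = 1.86 + 8.48 + 46.41 + 4.39 = 61.14 million (those not working and not actively searching are outside the labor force — including those who want a job but have given up searching).
Civilian working-age population = 132.09 + 61.14 = 193.23 million.
Unemployment rate = 7.52 / 132.09 = 5.69%.
Labor force participation rate = 132.09 / 193.23 = 68.36%.

Unemployment rate ≈ 5.69%; labor force participation rate ≈ 68.36%.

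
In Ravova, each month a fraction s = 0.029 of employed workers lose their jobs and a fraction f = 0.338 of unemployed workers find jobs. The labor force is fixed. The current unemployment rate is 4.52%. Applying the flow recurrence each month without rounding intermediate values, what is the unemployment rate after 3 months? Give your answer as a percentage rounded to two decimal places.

Unemployment rate after three months ≈ 7.04%.

With a fixed labor force, u_{t+1} = u_t + s·(1−u_t) − f·u_t = u_t·(1−s−f) + s.
Here 1−s−f = 0.633 and s = 0.029.
u_1 = 0.045200 × 0.633 + 0.029 = 0.057612.
u_2 = 0.057612 × 0.633 + 0.029 = 0.065468.
u_3 = 0.065468 × 0.633 + 0.029 = 0.070441.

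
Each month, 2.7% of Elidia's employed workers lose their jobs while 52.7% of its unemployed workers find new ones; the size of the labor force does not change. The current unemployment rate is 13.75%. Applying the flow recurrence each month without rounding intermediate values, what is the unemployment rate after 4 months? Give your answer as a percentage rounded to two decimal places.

Unemployment rate after four months ≈ 5.22%.

With a fixed labor force, u_{t+1} = u_t + s·(1−u_t) − f·u_t = u_t·(1−s−f) + s.
Here 1−s−f = 0.446 and s = 0.027.
u_1 = 0.137500 × 0.446 + 0.027 = 0.088325.
u_2 = 0.088325 × 0.446 + 0.027 = 0.066393.
u_3 = 0.066393 × 0.446 + 0.027 = 0.056611.
u_4 = 0.056611 × 0.446 + 0.027 = 0.052249.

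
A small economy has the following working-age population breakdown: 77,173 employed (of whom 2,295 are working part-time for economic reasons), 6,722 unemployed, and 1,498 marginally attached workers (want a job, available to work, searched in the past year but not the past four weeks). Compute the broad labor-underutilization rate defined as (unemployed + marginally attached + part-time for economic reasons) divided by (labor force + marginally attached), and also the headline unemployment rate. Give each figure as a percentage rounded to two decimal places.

Broad underutilization rate ≈ 12.31%; headline unemployment rate ≈ 8.01%.

Labor force = 77,173 + 6,722 = 83,895.
Numerator = 6,722 + 1,498 + 2,295 = 10,515.
Denominator = 83,895 + 1,498 = 85,393.
Broad rate = 10,515 / 85,393 = 12.31%.
Headline unemployment rate = 6,722 / 83,895 = 8.01%.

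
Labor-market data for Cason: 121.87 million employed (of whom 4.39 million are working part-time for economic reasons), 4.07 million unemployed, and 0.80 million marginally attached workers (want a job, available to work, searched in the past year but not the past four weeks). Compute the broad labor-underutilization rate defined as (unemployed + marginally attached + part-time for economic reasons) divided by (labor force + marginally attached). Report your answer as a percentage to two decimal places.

Labor force = 121.87 + 4.07 = 125.94 million.
Numerator = 4.07 + 0.80 + 4.39 = 9.26 million.
Denominator = 125.94 + 0.80 = 126.74 million.
Broad rate = 9.26 / 126.74 = 7.31%.

Broad underutilization rate ≈ 7.31%.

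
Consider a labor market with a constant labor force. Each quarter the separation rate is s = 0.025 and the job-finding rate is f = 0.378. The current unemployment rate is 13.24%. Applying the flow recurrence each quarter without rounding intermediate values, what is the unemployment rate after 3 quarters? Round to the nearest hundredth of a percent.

Unemployment rate after three quarters ≈ 7.70%.

With a fixed labor force, u_{t+1} = u_t + s·(1−u_t) − f·u_t = u_t·(1−s−f) + s.
Here 1−s−f = 0.597 and s = 0.025.
u_1 = 0.132400 × 0.597 + 0.025 = 0.104043.
u_2 = 0.104043 × 0.597 + 0.025 = 0.087114.
u_3 = 0.087114 × 0.597 + 0.025 = 0.077007.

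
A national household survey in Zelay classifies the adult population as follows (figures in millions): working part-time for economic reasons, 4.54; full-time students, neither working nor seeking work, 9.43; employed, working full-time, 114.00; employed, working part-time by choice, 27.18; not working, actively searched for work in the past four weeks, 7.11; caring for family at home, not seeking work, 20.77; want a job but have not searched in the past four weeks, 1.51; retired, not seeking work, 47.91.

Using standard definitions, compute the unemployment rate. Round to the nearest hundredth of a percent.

Employed = 4.54 + 114.00 + 27.18 = 145.72 million (anyone who worked, including part-time for economic reasons, counts as employed).
Unemployed = 7.11 million.
Labor force = 145.72 + 7.11 = 152.83 million.
Unemployment rate = 7.11 / 152.83 = 4.65%.

Unemployment rate ≈ 4.65%.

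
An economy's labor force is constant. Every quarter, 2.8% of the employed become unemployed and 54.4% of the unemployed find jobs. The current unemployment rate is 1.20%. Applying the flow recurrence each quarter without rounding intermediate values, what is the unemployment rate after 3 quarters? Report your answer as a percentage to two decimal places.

With a fixed labor force, u_{t+1} = u_t + s·(1−u_t) − f·u_t = u_t·(1−s−f) + s.
Here 1−s−f = 0.428 and s = 0.028.
u_1 = 0.012000 × 0.428 + 0.028 = 0.033136.
u_2 = 0.033136 × 0.428 + 0.028 = 0.042182.
u_3 = 0.042182 × 0.428 + 0.028 = 0.046054.

Unemployment rate after three quarters ≈ 4.61%.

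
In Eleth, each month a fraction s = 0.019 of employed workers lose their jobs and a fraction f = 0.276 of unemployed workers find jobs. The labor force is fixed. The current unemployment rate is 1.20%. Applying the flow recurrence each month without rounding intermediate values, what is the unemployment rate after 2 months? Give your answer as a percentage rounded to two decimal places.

With a fixed labor force, u_{t+1} = u_t + s·(1−u_t) − f·u_t = u_t·(1−s−f) + s.
Here 1−s−f = 0.705 and s = 0.019.
u_1 = 0.012000 × 0.705 + 0.019 = 0.027460.
u_2 = 0.027460 × 0.705 + 0.019 = 0.038359.

Unemployment rate after two months ≈ 3.84%.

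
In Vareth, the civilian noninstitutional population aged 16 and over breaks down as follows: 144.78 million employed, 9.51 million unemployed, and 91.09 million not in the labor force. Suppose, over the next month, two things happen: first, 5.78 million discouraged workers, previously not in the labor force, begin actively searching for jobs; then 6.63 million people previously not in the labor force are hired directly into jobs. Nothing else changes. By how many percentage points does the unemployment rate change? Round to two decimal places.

The unemployment rate changes by +3.01 percentage points.

Initially, labor force = 144.78 + 9.51 = 154.29 million, so u = 9.51/154.29 = 6.16%.
After the first change, unemployed and labor force both rise by 5.78 → E = 144.78, U = 15.29, labor force = 160.07 million.
After the second change, employed and labor force both rise by 6.63; unemployed unchanged → E = 151.41, U = 15.29, labor force = 166.70 million.
New unemployment rate = 15.29 / 166.70 = 9.17%.
Change = 9.17% − 6.16% = +3.01 percentage points.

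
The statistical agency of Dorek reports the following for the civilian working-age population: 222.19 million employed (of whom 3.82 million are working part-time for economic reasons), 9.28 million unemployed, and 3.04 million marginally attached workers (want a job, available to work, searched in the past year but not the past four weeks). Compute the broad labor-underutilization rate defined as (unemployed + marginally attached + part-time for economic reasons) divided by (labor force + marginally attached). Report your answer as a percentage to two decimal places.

Broad underutilization rate ≈ 6.88%.

Labor force = 222.19 + 9.28 = 231.47 million.
Numerator = 9.28 + 3.04 + 3.82 = 16.14 million.
Denominator = 231.47 + 3.04 = 234.51 million.
Broad rate = 16.14 / 234.51 = 6.88%.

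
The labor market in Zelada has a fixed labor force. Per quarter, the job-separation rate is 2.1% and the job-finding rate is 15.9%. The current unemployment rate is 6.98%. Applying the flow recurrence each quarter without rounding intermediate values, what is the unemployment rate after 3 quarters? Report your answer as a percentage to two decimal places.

Unemployment rate after three quarters ≈ 9.08%.

With a fixed labor force, u_{t+1} = u_t + s·(1−u_t) − f·u_t = u_t·(1−s−f) + s.
Here 1−s−f = 0.820 and s = 0.021.
u_1 = 0.069800 × 0.820 + 0.021 = 0.078236.
u_2 = 0.078236 × 0.820 + 0.021 = 0.085154.
u_3 = 0.085154 × 0.820 + 0.021 = 0.090826.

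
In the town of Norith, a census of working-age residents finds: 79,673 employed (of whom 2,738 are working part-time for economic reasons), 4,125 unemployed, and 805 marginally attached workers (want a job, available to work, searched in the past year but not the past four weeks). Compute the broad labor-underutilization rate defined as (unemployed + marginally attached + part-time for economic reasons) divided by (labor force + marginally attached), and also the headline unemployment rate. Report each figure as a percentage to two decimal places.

Labor force = 79,673 + 4,125 = 83,798.
Numerator = 4,125 + 805 + 2,738 = 7,668.
Denominator = 83,798 + 805 = 84,603.
Broad rate = 7,668 / 84,603 = 9.06%.
Headline unemployment rate = 4,125 / 83,798 = 4.92%.

Broad underutilization rate ≈ 9.06%; headline unemployment rate ≈ 4.92%.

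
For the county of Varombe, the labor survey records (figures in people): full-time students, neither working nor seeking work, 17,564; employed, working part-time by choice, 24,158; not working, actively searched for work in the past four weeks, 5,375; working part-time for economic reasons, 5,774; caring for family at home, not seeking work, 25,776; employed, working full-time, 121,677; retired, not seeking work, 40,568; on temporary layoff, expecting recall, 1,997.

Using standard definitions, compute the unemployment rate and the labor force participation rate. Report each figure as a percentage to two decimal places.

Employed = 24,158 + 5,774 + 121,677 = 151,609 (anyone who worked, including part-time for economic reasons, counts as employed).
Unemployed = 5,375 + 1,997 = 7,372 (jobless and actively searching, or on temporary layoff).
Labor force = 151,609 + 7,372 = 158,981.
Not in labor force = 17,564 + 25,776 + 40,568 = 83,908 (those not working and not actively searching are outside the labor force).
Civilian working-age population = 158,981 + 83,908 = 242,889.
Unemployment rate = 7,372 / 158,981 = 4.64%.
Labor force participation rate = 158,981 / 242,889 = 65.45%.

Unemployment rate ≈ 4.64%; labor force participation rate ≈ 65.45%.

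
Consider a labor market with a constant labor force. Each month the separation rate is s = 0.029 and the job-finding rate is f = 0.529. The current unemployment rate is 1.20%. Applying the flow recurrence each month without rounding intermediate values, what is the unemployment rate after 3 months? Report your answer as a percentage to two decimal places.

With a fixed labor force, u_{t+1} = u_t + s·(1−u_t) − f·u_t = u_t·(1−s−f) + s.
Here 1−s−f = 0.442 and s = 0.029.
u_1 = 0.012000 × 0.442 + 0.029 = 0.034304.
u_2 = 0.034304 × 0.442 + 0.029 = 0.044162.
u_3 = 0.044162 × 0.442 + 0.029 = 0.048520.

Unemployment rate after three months ≈ 4.85%.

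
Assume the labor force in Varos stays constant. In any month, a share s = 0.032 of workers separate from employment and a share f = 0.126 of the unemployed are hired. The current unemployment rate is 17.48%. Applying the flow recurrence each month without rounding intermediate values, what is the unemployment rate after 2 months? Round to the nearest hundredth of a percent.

Unemployment rate after two months ≈ 18.29%.

With a fixed labor force, u_{t+1} = u_t + s·(1−u_t) − f·u_t = u_t·(1−s−f) + s.
Here 1−s−f = 0.842 and s = 0.032.
u_1 = 0.174800 × 0.842 + 0.032 = 0.179182.
u_2 = 0.179182 × 0.842 + 0.032 = 0.182871.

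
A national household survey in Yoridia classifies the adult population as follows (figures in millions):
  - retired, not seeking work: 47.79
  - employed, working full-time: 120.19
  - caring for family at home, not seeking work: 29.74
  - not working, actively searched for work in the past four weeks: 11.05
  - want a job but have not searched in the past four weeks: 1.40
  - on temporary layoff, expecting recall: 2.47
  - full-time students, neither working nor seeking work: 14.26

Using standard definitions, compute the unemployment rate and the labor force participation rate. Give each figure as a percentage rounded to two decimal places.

Employed = 120.19 million.
Unemployed = 11.05 + 2.47 = 13.52 million (jobless and actively searching, or on temporary layoff).
Labor force = 120.19 + 13.52 = 133.71 million.
Not in labor force = 47.79 + 29.74 + 1.40 + 14.26 = 93.19 million (those not working and not actively searching are outside the labor force — including those who want a job but have given up searching).
Civilian working-age population = 133.71 + 93.19 = 226.90 million.
Unemployment rate = 13.52 / 133.71 = 10.11%.
Labor force participation rate = 133.71 / 226.90 = 58.93%.

Unemployment rate ≈ 10.11%; labor force participation rate ≈ 58.93%.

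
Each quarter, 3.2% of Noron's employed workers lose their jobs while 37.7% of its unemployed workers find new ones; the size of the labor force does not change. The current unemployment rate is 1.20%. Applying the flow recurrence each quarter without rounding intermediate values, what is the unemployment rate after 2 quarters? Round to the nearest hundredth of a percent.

With a fixed labor force, u_{t+1} = u_t + s·(1−u_t) − f·u_t = u_t·(1−s−f) + s.
Here 1−s−f = 0.591 and s = 0.032.
u_1 = 0.012000 × 0.591 + 0.032 = 0.039092.
u_2 = 0.039092 × 0.591 + 0.032 = 0.055103.

Unemployment rate after two quarters ≈ 5.51%.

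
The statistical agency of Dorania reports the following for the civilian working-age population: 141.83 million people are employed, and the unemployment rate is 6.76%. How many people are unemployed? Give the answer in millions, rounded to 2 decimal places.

Let U be the number unemployed. The labor force is E + U, and U/(E+U) = 0.0676.
So U = 0.0676 × 141.83 / (1 − 0.0676) = 9.5877 / 0.9324 ≈ 10.28 million.

About 10.28 million are unemployed.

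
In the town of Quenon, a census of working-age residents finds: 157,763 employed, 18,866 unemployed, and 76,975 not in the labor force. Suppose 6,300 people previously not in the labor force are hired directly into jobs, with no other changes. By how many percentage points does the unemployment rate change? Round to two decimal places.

The unemployment rate changes by −0.37 percentage points.

Initially, labor force = 157,763 + 18,866 = 176,629, so u = 18,866/176,629 = 10.68%.
After the change, employed and labor force both rise by 6,300; unemployed unchanged → E = 164,063, U = 18,866, labor force = 182,929.
New unemployment rate = 18,866 / 182,929 = 10.31%.
Change = 10.31% − 10.68% = −0.37 percentage points.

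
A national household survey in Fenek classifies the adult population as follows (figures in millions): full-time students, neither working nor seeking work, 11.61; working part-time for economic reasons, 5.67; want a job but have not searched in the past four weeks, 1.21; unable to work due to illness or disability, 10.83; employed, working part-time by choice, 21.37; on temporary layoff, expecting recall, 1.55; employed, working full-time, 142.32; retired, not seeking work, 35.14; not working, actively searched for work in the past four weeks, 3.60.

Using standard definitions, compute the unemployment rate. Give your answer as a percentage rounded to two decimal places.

Unemployment rate ≈ 2.95%.

Employed = 5.67 + 21.37 + 142.32 = 169.36 million (anyone who worked, including part-time for economic reasons, counts as employed).
Unemployed = 1.55 + 3.60 = 5.15 million (jobless and actively searching, or on temporary layoff).
Labor force = 169.36 + 5.15 = 174.51 million.
Unemployment rate = 5.15 / 174.51 = 2.95%.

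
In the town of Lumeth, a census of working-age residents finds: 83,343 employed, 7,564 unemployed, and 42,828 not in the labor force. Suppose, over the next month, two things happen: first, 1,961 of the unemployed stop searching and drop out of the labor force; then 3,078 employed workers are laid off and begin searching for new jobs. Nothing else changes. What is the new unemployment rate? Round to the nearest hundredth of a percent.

Initially, labor force = 83,343 + 7,564 = 90,907, so u = 7,564/90,907 = 8.32%.
After the first change, unemployed and labor force both fall by 1,961 → E = 83,343, U = 5,603, labor force = 88,946.
After the second change, employed falls and unemployed rises by 3,078; labor force unchanged → E = 80,265, U = 8,681, labor force = 88,946.
New unemployment rate = 8,681 / 88,946 = 9.76%.

New unemployment rate ≈ 9.76%.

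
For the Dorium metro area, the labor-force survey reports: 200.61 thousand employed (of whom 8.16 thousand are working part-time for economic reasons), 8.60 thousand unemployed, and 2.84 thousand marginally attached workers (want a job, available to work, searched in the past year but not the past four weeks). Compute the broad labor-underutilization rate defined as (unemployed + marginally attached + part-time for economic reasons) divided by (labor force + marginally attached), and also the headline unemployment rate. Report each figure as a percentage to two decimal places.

Labor force = 200.61 + 8.60 = 209.21 thousand.
Numerator = 8.60 + 2.84 + 8.16 = 19.60 thousand.
Denominator = 209.21 + 2.84 = 212.05 thousand.
Broad rate = 19.60 / 212.05 = 9.24%.
Headline unemployment rate = 8.60 / 209.21 = 4.11%.

Broad underutilization rate ≈ 9.24%; headline unemployment rate ≈ 4.11%.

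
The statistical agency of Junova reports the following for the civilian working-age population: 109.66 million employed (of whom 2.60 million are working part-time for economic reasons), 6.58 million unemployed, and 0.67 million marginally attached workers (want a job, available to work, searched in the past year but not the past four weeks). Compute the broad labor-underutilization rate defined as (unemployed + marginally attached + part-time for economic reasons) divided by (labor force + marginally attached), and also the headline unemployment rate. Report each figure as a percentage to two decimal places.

Broad underutilization rate ≈ 8.43%; headline unemployment rate ≈ 5.66%.

Labor force = 109.66 + 6.58 = 116.24 million.
Numerator = 6.58 + 0.67 + 2.60 = 9.85 million.
Denominator = 116.24 + 0.67 = 116.91 million.
Broad rate = 9.85 / 116.91 = 8.43%.
Headline unemployment rate = 6.58 / 116.24 = 5.66%.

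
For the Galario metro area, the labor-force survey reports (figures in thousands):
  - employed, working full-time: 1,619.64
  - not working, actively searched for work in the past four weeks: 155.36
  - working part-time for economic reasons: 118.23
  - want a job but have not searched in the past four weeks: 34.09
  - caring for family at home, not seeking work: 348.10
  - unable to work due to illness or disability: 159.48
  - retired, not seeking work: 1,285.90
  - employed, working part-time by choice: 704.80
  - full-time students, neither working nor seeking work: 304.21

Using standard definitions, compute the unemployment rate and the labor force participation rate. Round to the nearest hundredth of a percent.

Unemployment rate ≈ 5.98%; labor force participation rate ≈ 54.93%.

Employed = 1,619.64 + 118.23 + 704.80 = 2,442.67 thousand (anyone who worked, including part-time for economic reasons, counts as employed).
Unemployed = 155.36 thousand.
Labor force = 2,442.67 + 155.36 = 2,598.03 thousand.
Not in labor force = 34.09 + 348.10 + 159.48 + 1,285.90 + 304.21 = 2,131.78 thousand (those not working and not actively searching are outside the labor force — including those who want a job but have given up searching).
Civilian working-age population = 2,598.03 + 2,131.78 = 4,729.81 thousand.
Unemployment rate = 155.36 / 2,598.03 = 5.98%.
Labor force participation rate = 2,598.03 / 4,729.81 = 54.93%.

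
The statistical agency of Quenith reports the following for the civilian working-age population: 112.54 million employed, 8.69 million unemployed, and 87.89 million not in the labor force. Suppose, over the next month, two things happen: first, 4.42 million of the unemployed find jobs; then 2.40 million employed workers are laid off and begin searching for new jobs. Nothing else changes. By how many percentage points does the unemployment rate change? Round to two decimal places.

The unemployment rate changes by −1.67 percentage points.

Initially, labor force = 112.54 + 8.69 = 121.23 million, so u = 8.69/121.23 = 7.17%.
After the first change, unemployed falls and employed rises by 4.42; labor force unchanged → E = 116.96, U = 4.27, labor force = 121.23 million.
After the second change, employed falls and unemployed rises by 2.40; labor force unchanged → E = 114.56, U = 6.67, labor force = 121.23 million.
New unemployment rate = 6.67 / 121.23 = 5.50%.
Change = 5.50% − 7.17% = −1.67 percentage points.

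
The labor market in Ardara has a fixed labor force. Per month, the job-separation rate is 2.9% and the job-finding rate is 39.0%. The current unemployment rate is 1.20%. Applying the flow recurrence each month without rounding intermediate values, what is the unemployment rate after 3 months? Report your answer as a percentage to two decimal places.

Unemployment rate after three months ≈ 5.80%.

With a fixed labor force, u_{t+1} = u_t + s·(1−u_t) − f·u_t = u_t·(1−s−f) + s.
Here 1−s−f = 0.581 and s = 0.029.
u_1 = 0.012000 × 0.581 + 0.029 = 0.035972.
u_2 = 0.035972 × 0.581 + 0.029 = 0.049900.
u_3 = 0.049900 × 0.581 + 0.029 = 0.057992.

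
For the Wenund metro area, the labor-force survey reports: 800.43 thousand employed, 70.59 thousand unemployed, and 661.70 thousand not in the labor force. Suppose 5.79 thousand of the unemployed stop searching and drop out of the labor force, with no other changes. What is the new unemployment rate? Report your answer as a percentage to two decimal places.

Initially, labor force = 800.43 + 70.59 = 871.02 thousand, so u = 70.59/871.02 = 8.10%.
After the change, unemployed and labor force both fall by 5.79 → E = 800.43, U = 64.80, labor force = 865.23 thousand.
New unemployment rate = 64.80 / 865.23 = 7.49%.

New unemployment rate ≈ 7.49%.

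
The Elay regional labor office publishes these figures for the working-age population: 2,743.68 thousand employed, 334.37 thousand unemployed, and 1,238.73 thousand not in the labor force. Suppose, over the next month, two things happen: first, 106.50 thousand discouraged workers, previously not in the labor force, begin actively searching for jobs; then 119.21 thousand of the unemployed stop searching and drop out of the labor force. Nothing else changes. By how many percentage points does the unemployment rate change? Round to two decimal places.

Initially, labor force = 2,743.68 + 334.37 = 3,078.05 thousand, so u = 334.37/3,078.05 = 10.86%.
After the first change, unemployed and labor force both rise by 106.50 → E = 2,743.68, U = 440.87, labor force = 3,184.55 thousand.
After the second change, unemployed and labor force both fall by 119.21 → E = 2,743.68, U = 321.66, labor force = 3,065.34 thousand.
New unemployment rate = 321.66 / 3,065.34 = 10.49%.
Change = 10.49% − 10.86% = −0.37 percentage points.

The unemployment rate changes by −0.37 percentage points.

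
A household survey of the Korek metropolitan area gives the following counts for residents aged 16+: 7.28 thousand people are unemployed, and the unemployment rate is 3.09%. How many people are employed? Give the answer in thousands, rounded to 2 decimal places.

About 228.32 thousand are employed.

Labor force = U / u = 7.28 / 0.0309 ≈ 235.60 thousand.
Employed = labor force − unemployed = 235.60 − 7.28 = 228.32 thousand.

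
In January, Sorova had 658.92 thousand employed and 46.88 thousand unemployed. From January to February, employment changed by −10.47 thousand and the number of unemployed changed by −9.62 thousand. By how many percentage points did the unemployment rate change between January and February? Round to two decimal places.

January: labor force = 658.92 + 46.88 = 705.80; u = 46.88/705.80 = 6.64%.
February: labor force = 648.45 + 37.26 = 685.71; u = 37.26/685.71 = 5.43%.
Change = 5.43% − 6.64% = −1.21 pp.

The unemployment rate changed by −1.21 percentage points.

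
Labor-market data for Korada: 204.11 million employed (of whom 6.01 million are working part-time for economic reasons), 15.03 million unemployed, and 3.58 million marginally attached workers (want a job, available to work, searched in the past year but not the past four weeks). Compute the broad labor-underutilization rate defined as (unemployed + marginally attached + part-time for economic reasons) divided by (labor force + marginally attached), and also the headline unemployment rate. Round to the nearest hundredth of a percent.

Broad underutilization rate ≈ 11.05%; headline unemployment rate ≈ 6.86%.

Labor force = 204.11 + 15.03 = 219.14 million.
Numerator = 15.03 + 3.58 + 6.01 = 24.62 million.
Denominator = 219.14 + 3.58 = 222.72 million.
Broad rate = 24.62 / 222.72 = 11.05%.
Headline unemployment rate = 15.03 / 219.14 = 6.86%.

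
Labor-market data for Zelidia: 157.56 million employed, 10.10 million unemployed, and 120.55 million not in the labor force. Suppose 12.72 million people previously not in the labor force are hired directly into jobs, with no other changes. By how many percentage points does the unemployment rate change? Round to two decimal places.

Initially, labor force = 157.56 + 10.10 = 167.66 million, so u = 10.10/167.66 = 6.02%.
After the change, employed and labor force both rise by 12.72; unemployed unchanged → E = 170.28, U = 10.10, labor force = 180.38 million.
New unemployment rate = 10.10 / 180.38 = 5.60%.
Change = 5.60% − 6.02% = −0.42 percentage points.

The unemployment rate changes by −0.42 percentage points.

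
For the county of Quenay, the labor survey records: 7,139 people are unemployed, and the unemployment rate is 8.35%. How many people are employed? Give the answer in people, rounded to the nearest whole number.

About 78,358 are employed.

Labor force = U / u = 7,139 / 0.0835 ≈ 85,497.
Employed = labor force − unemployed = 85,497 − 7,139 = 78,358.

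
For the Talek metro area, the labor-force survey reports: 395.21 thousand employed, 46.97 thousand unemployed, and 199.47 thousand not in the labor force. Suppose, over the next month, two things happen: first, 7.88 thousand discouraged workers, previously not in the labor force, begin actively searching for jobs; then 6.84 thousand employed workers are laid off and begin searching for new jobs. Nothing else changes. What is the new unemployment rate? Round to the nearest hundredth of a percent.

Initially, labor force = 395.21 + 46.97 = 442.18 thousand, so u = 46.97/442.18 = 10.62%.
After the first change, unemployed and labor force both rise by 7.88 → E = 395.21, U = 54.85, labor force = 450.06 thousand.
After the second change, employed falls and unemployed rises by 6.84; labor force unchanged → E = 388.37, U = 61.69, labor force = 450.06 thousand.
New unemployment rate = 61.69 / 450.06 = 13.71%.

New unemployment rate ≈ 13.71%.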